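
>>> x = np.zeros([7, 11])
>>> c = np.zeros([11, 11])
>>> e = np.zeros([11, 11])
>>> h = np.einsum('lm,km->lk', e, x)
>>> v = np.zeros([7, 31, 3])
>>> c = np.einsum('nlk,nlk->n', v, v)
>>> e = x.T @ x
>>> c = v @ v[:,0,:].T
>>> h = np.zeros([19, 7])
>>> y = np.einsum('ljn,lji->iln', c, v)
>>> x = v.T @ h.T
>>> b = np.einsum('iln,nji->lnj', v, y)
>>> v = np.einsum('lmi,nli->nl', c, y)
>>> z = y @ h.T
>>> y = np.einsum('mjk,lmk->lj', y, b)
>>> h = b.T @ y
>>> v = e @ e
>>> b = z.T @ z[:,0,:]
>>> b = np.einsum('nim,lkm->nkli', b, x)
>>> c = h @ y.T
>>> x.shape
(3, 31, 19)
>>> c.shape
(7, 3, 31)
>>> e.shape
(11, 11)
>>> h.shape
(7, 3, 7)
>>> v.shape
(11, 11)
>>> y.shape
(31, 7)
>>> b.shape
(19, 31, 3, 7)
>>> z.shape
(3, 7, 19)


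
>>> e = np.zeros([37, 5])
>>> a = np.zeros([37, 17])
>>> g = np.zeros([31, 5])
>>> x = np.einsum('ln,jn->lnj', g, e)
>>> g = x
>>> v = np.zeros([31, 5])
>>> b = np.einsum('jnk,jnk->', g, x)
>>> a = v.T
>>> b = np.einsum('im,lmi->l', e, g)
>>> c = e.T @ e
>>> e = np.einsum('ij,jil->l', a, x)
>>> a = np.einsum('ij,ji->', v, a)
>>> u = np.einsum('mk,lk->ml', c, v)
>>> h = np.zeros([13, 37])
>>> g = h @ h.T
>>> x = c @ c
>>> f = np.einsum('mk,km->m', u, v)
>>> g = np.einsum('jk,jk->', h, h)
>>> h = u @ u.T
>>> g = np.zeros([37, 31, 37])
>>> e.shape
(37,)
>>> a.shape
()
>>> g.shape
(37, 31, 37)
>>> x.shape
(5, 5)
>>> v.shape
(31, 5)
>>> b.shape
(31,)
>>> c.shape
(5, 5)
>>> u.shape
(5, 31)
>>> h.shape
(5, 5)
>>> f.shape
(5,)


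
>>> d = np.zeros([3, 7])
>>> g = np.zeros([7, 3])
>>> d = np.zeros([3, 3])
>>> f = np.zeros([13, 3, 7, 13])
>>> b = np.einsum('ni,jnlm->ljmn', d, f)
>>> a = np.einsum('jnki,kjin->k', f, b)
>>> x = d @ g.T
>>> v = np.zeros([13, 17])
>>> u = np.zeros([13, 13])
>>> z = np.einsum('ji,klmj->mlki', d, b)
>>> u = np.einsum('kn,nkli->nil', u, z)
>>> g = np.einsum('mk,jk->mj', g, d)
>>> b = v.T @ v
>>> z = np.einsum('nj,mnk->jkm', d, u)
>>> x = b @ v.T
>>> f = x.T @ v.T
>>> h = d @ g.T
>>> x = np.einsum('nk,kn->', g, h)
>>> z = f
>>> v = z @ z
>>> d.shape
(3, 3)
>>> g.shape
(7, 3)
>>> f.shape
(13, 13)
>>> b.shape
(17, 17)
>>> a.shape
(7,)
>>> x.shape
()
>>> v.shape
(13, 13)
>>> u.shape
(13, 3, 7)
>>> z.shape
(13, 13)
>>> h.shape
(3, 7)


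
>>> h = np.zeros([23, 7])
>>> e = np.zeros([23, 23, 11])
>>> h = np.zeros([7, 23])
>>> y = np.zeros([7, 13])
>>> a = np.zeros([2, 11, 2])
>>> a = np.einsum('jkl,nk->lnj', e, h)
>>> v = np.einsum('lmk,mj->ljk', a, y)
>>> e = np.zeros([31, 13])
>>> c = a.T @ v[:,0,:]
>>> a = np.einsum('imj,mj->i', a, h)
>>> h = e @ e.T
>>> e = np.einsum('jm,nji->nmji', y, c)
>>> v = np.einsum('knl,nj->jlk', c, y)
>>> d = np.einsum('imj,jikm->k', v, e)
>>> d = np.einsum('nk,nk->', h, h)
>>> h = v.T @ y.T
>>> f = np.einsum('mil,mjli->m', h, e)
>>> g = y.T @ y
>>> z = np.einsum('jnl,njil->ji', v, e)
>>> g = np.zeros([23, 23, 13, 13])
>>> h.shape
(23, 23, 7)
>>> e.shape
(23, 13, 7, 23)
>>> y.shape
(7, 13)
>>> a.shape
(11,)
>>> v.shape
(13, 23, 23)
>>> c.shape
(23, 7, 23)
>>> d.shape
()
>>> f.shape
(23,)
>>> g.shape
(23, 23, 13, 13)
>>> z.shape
(13, 7)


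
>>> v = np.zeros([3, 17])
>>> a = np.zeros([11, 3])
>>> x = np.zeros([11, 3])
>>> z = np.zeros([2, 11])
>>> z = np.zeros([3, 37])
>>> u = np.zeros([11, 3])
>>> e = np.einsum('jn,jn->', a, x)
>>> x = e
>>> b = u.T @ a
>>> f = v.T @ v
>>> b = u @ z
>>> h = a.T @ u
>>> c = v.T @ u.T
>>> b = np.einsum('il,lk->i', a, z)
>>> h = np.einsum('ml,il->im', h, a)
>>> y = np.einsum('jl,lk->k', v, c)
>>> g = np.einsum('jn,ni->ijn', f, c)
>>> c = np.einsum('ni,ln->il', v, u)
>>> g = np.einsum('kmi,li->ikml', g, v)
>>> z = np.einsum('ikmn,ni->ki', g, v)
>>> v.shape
(3, 17)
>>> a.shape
(11, 3)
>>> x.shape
()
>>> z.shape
(11, 17)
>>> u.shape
(11, 3)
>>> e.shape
()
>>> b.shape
(11,)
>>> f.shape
(17, 17)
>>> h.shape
(11, 3)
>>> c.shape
(17, 11)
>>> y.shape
(11,)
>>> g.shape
(17, 11, 17, 3)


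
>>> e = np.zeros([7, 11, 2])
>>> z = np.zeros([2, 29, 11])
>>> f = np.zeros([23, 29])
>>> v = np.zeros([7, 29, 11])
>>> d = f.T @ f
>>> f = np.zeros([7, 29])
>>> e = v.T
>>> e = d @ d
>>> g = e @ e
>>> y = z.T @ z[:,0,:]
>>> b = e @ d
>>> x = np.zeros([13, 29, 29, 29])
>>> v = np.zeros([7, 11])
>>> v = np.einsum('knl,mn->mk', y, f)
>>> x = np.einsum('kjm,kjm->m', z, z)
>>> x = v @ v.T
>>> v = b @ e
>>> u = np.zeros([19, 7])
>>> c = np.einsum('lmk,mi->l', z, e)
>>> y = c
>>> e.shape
(29, 29)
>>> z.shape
(2, 29, 11)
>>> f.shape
(7, 29)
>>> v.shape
(29, 29)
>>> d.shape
(29, 29)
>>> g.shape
(29, 29)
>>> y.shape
(2,)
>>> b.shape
(29, 29)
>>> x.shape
(7, 7)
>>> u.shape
(19, 7)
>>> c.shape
(2,)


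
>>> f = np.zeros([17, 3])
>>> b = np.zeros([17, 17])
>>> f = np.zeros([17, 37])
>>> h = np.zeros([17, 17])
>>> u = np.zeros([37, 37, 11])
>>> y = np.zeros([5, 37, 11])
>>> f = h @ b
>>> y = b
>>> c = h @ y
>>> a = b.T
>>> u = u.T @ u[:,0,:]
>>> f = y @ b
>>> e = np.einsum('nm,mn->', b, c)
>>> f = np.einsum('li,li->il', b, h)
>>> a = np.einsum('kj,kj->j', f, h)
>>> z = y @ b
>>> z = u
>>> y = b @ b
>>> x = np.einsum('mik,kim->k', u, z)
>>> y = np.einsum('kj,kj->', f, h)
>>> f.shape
(17, 17)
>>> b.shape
(17, 17)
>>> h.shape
(17, 17)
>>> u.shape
(11, 37, 11)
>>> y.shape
()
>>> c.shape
(17, 17)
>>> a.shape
(17,)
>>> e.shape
()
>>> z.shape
(11, 37, 11)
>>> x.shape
(11,)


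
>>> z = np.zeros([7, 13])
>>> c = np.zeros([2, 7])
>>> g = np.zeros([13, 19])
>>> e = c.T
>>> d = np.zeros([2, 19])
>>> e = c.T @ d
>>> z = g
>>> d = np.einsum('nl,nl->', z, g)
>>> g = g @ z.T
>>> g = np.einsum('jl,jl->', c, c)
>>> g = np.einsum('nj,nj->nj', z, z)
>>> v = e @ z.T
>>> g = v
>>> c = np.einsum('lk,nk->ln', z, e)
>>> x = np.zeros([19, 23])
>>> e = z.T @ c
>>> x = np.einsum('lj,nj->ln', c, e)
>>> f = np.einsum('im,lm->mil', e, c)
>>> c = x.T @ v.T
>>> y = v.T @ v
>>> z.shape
(13, 19)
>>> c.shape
(19, 7)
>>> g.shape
(7, 13)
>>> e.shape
(19, 7)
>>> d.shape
()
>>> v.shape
(7, 13)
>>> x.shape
(13, 19)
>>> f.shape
(7, 19, 13)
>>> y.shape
(13, 13)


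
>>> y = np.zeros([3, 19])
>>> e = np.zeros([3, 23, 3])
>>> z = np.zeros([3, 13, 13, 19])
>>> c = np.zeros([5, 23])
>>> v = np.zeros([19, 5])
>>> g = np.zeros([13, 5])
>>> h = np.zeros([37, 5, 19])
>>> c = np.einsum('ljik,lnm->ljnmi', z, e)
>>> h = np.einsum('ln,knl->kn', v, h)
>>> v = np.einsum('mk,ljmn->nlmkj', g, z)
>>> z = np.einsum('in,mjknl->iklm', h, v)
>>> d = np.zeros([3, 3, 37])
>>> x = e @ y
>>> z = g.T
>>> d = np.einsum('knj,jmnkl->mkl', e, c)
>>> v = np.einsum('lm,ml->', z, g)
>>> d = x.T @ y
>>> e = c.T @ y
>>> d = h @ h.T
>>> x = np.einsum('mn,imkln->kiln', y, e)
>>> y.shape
(3, 19)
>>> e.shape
(13, 3, 23, 13, 19)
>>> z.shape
(5, 13)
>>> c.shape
(3, 13, 23, 3, 13)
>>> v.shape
()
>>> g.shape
(13, 5)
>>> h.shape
(37, 5)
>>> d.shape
(37, 37)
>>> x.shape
(23, 13, 13, 19)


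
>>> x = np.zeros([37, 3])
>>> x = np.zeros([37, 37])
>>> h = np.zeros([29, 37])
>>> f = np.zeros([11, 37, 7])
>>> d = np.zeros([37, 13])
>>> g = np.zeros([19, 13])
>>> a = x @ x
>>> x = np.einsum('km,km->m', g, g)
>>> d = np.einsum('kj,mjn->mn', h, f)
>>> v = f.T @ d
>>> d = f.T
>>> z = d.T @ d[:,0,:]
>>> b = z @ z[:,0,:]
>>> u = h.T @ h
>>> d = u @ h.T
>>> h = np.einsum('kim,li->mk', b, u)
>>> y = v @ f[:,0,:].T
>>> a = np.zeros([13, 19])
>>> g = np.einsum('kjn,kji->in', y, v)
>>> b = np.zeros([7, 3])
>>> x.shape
(13,)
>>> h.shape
(11, 11)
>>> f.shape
(11, 37, 7)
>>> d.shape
(37, 29)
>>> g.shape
(7, 11)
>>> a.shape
(13, 19)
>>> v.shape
(7, 37, 7)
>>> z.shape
(11, 37, 11)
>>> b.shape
(7, 3)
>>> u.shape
(37, 37)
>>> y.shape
(7, 37, 11)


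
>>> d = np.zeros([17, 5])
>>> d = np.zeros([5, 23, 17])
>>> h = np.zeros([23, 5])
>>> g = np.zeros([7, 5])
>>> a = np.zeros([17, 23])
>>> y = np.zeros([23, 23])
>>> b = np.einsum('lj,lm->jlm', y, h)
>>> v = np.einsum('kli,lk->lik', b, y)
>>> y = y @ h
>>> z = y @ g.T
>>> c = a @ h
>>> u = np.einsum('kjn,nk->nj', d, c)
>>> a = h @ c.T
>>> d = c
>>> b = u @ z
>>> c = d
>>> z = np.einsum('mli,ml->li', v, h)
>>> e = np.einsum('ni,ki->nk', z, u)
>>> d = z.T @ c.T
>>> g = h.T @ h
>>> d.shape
(23, 17)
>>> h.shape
(23, 5)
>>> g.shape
(5, 5)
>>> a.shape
(23, 17)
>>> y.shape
(23, 5)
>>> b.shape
(17, 7)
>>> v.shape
(23, 5, 23)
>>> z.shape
(5, 23)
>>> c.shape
(17, 5)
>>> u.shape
(17, 23)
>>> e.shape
(5, 17)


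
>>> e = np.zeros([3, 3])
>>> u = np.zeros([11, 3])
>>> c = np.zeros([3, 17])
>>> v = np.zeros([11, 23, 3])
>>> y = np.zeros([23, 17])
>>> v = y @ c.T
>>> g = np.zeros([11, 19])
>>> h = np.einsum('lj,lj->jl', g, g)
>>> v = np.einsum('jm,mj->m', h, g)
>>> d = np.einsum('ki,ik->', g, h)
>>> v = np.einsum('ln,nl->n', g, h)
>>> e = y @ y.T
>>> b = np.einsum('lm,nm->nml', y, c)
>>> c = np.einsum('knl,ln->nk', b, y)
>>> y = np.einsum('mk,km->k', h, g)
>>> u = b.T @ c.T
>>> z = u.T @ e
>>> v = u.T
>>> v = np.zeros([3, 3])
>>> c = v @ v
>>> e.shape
(23, 23)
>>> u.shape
(23, 17, 17)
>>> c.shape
(3, 3)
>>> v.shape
(3, 3)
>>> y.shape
(11,)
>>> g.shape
(11, 19)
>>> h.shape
(19, 11)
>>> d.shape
()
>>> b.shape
(3, 17, 23)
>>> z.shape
(17, 17, 23)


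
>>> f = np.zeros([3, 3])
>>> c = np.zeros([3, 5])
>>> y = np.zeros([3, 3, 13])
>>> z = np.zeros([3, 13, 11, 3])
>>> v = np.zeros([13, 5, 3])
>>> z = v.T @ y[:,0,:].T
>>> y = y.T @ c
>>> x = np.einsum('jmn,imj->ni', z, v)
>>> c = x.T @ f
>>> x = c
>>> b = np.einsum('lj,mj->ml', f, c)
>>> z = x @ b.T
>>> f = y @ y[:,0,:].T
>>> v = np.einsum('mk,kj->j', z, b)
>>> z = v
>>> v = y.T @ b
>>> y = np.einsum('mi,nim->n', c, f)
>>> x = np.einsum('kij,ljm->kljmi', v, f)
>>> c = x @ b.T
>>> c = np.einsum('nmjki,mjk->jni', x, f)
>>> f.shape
(13, 3, 13)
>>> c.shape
(3, 5, 3)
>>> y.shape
(13,)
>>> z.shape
(3,)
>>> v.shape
(5, 3, 3)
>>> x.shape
(5, 13, 3, 13, 3)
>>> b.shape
(13, 3)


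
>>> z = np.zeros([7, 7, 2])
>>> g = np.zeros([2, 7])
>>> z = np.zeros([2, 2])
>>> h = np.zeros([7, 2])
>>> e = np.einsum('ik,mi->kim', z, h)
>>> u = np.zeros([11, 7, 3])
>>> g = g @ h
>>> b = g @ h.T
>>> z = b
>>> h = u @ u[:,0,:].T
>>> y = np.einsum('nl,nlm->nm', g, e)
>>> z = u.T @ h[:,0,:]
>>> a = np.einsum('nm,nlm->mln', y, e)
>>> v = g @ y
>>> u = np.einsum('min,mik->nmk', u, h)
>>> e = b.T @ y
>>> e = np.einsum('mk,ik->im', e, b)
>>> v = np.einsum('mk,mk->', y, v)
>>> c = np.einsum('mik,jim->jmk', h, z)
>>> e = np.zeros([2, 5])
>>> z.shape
(3, 7, 11)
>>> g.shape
(2, 2)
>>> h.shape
(11, 7, 11)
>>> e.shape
(2, 5)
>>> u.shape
(3, 11, 11)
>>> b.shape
(2, 7)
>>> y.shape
(2, 7)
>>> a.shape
(7, 2, 2)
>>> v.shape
()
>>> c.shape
(3, 11, 11)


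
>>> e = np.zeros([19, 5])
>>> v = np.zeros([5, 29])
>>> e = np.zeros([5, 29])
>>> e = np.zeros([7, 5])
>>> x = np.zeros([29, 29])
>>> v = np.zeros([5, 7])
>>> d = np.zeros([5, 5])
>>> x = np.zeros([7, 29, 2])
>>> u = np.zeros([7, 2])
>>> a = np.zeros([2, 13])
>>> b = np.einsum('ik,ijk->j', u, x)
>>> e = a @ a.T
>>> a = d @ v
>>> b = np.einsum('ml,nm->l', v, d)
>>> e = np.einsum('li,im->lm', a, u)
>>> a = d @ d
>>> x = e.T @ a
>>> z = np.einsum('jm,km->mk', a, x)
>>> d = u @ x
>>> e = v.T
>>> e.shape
(7, 5)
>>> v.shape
(5, 7)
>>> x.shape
(2, 5)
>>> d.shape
(7, 5)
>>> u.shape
(7, 2)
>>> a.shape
(5, 5)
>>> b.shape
(7,)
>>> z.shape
(5, 2)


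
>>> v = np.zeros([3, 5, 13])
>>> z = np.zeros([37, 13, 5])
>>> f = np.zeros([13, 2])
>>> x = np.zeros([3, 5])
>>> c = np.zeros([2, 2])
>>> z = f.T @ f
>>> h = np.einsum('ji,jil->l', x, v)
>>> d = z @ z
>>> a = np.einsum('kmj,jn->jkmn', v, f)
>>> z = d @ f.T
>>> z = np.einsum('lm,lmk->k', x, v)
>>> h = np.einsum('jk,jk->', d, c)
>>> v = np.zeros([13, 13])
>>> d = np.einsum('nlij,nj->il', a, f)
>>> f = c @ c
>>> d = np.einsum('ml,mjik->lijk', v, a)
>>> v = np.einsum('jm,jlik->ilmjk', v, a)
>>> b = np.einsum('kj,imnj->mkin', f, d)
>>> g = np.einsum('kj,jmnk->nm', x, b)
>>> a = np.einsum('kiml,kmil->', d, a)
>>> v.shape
(5, 3, 13, 13, 2)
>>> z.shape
(13,)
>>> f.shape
(2, 2)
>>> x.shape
(3, 5)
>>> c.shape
(2, 2)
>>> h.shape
()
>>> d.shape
(13, 5, 3, 2)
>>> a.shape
()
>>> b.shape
(5, 2, 13, 3)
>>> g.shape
(13, 2)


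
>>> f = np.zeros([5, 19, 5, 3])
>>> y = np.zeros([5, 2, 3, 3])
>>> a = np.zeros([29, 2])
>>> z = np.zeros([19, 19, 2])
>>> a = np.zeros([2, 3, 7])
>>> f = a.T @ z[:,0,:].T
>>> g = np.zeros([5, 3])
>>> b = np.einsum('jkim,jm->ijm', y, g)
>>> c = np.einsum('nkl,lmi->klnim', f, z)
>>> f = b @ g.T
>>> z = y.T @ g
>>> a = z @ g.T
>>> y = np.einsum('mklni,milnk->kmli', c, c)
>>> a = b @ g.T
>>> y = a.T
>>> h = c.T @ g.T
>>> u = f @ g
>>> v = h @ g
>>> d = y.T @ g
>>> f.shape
(3, 5, 5)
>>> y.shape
(5, 5, 3)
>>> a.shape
(3, 5, 5)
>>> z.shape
(3, 3, 2, 3)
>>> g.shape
(5, 3)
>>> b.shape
(3, 5, 3)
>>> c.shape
(3, 19, 7, 2, 19)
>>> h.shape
(19, 2, 7, 19, 5)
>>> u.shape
(3, 5, 3)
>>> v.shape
(19, 2, 7, 19, 3)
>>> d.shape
(3, 5, 3)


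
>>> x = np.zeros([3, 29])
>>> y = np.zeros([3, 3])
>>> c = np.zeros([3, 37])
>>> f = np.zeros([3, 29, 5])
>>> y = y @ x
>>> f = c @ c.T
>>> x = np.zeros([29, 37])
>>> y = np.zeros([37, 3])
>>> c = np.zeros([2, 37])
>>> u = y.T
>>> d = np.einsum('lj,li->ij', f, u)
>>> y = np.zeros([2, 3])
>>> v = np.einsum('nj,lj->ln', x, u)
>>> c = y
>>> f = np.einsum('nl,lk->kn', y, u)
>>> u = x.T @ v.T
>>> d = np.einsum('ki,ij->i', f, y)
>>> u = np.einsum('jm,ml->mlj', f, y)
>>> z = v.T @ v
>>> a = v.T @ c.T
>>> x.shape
(29, 37)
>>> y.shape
(2, 3)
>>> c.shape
(2, 3)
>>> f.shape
(37, 2)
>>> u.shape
(2, 3, 37)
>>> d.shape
(2,)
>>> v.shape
(3, 29)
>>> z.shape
(29, 29)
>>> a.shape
(29, 2)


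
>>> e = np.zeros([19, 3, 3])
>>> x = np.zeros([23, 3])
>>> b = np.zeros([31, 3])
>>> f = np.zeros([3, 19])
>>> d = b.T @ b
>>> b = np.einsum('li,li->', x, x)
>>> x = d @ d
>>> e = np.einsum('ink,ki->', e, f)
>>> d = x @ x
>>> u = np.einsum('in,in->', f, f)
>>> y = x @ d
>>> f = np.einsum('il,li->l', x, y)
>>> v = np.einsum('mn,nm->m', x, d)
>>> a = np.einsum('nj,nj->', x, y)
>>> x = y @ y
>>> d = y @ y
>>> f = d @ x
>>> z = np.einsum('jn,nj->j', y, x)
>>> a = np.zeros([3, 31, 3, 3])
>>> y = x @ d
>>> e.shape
()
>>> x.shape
(3, 3)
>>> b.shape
()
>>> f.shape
(3, 3)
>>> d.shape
(3, 3)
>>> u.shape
()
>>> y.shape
(3, 3)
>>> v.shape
(3,)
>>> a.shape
(3, 31, 3, 3)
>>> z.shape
(3,)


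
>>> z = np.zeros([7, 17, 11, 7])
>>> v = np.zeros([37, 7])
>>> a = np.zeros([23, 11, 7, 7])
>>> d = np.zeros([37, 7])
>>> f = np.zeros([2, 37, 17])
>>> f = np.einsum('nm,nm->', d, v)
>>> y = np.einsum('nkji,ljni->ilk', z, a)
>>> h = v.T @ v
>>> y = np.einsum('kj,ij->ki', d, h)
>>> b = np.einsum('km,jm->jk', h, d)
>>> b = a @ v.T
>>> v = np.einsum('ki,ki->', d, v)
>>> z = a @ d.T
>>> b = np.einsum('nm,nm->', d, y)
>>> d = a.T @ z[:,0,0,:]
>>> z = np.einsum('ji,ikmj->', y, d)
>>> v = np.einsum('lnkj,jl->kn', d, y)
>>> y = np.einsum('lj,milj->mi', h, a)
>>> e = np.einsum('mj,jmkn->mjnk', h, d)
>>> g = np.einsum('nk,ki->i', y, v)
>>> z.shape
()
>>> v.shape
(11, 7)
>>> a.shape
(23, 11, 7, 7)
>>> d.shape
(7, 7, 11, 37)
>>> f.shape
()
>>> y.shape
(23, 11)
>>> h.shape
(7, 7)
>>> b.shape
()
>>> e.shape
(7, 7, 37, 11)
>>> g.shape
(7,)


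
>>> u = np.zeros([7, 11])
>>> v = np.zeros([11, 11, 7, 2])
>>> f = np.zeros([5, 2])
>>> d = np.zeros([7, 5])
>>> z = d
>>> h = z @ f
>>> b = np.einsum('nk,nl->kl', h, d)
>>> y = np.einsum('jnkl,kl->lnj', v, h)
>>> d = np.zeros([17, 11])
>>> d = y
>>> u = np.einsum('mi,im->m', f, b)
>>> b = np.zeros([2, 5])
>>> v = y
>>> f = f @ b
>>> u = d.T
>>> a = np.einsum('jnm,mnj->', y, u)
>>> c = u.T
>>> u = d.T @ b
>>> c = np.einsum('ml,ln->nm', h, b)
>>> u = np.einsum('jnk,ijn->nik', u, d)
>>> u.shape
(11, 2, 5)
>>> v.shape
(2, 11, 11)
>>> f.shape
(5, 5)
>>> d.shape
(2, 11, 11)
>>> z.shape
(7, 5)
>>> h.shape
(7, 2)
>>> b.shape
(2, 5)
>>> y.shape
(2, 11, 11)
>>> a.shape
()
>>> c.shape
(5, 7)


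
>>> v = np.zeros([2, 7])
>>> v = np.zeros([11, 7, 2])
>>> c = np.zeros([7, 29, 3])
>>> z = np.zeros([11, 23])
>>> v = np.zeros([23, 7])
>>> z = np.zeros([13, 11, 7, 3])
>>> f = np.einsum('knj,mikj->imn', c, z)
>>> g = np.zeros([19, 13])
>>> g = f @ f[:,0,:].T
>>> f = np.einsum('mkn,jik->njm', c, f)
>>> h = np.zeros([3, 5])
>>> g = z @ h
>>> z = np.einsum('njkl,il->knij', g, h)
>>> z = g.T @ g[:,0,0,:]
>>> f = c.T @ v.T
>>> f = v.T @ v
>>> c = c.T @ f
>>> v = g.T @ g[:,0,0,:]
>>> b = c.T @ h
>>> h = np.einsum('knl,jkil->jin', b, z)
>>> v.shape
(5, 7, 11, 5)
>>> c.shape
(3, 29, 7)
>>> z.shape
(5, 7, 11, 5)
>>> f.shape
(7, 7)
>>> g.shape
(13, 11, 7, 5)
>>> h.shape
(5, 11, 29)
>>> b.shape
(7, 29, 5)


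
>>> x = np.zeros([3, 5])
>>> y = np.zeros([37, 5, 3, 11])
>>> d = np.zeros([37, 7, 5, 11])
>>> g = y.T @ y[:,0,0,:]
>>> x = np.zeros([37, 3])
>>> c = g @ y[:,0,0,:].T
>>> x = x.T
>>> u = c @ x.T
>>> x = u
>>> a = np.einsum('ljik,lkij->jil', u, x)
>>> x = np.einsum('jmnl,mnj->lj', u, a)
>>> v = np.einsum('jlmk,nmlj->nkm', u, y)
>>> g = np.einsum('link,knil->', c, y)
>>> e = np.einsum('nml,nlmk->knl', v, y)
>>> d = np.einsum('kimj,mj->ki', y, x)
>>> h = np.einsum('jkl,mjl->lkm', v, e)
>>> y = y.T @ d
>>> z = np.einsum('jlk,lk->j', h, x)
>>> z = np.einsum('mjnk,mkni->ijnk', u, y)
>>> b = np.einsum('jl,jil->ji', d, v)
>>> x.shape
(3, 11)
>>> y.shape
(11, 3, 5, 5)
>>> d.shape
(37, 5)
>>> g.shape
()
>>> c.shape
(11, 3, 5, 37)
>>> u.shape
(11, 3, 5, 3)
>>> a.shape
(3, 5, 11)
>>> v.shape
(37, 3, 5)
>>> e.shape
(11, 37, 5)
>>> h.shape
(5, 3, 11)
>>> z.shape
(5, 3, 5, 3)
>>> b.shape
(37, 3)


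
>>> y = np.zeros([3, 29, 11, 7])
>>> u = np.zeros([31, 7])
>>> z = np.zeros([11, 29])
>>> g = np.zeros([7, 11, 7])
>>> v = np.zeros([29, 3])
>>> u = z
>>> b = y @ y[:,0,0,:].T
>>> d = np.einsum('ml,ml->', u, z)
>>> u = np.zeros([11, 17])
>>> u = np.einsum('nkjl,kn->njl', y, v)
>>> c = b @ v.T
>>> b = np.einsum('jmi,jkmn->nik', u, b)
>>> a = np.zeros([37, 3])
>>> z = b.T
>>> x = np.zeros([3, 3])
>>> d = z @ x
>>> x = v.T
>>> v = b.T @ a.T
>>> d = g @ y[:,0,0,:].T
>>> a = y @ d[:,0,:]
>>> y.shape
(3, 29, 11, 7)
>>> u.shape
(3, 11, 7)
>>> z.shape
(29, 7, 3)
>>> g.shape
(7, 11, 7)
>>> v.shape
(29, 7, 37)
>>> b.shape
(3, 7, 29)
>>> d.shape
(7, 11, 3)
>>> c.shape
(3, 29, 11, 29)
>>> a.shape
(3, 29, 11, 3)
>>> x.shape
(3, 29)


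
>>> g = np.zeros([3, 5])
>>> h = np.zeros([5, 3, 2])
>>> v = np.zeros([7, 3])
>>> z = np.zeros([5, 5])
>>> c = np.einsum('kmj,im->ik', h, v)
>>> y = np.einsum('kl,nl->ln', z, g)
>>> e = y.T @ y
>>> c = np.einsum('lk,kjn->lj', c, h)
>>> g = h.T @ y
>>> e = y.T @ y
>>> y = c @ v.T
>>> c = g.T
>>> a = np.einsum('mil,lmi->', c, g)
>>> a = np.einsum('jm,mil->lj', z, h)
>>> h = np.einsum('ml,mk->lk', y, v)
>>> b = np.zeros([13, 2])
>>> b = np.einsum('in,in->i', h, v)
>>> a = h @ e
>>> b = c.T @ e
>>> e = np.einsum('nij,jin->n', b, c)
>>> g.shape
(2, 3, 3)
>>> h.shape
(7, 3)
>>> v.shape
(7, 3)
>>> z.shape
(5, 5)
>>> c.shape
(3, 3, 2)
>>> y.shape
(7, 7)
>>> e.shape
(2,)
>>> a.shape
(7, 3)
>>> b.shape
(2, 3, 3)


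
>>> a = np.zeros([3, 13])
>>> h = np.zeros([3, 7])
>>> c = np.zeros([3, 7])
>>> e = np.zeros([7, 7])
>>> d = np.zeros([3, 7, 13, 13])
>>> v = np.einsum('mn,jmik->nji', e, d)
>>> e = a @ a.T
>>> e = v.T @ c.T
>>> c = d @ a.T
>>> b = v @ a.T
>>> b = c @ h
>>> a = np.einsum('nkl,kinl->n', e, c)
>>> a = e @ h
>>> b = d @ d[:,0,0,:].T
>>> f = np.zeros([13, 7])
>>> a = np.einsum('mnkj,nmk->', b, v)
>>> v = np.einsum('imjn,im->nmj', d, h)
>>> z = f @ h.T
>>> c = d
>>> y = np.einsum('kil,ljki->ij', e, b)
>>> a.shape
()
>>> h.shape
(3, 7)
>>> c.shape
(3, 7, 13, 13)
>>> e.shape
(13, 3, 3)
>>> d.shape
(3, 7, 13, 13)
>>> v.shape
(13, 7, 13)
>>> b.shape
(3, 7, 13, 3)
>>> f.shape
(13, 7)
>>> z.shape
(13, 3)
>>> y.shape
(3, 7)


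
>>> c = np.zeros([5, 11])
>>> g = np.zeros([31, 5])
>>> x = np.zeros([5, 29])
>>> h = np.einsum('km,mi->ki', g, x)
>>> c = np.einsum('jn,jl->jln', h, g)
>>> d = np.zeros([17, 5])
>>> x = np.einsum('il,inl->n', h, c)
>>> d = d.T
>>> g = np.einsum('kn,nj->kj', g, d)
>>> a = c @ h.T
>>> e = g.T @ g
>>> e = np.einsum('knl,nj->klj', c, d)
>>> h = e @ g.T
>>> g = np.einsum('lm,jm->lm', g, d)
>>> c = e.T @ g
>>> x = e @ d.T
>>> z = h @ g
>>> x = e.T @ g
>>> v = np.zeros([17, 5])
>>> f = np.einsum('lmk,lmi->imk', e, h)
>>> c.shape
(17, 29, 17)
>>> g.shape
(31, 17)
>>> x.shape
(17, 29, 17)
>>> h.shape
(31, 29, 31)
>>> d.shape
(5, 17)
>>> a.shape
(31, 5, 31)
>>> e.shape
(31, 29, 17)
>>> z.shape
(31, 29, 17)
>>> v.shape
(17, 5)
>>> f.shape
(31, 29, 17)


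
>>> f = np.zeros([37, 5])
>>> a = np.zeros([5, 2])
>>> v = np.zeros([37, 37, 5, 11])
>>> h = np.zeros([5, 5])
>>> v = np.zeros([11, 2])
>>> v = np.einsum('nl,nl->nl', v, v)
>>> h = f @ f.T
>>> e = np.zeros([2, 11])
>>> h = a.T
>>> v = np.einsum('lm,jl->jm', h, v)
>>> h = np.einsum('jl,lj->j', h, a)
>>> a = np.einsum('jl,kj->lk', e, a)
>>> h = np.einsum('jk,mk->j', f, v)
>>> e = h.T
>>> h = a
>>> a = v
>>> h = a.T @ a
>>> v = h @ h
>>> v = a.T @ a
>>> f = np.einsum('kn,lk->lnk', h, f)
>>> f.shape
(37, 5, 5)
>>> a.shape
(11, 5)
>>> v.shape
(5, 5)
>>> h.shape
(5, 5)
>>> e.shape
(37,)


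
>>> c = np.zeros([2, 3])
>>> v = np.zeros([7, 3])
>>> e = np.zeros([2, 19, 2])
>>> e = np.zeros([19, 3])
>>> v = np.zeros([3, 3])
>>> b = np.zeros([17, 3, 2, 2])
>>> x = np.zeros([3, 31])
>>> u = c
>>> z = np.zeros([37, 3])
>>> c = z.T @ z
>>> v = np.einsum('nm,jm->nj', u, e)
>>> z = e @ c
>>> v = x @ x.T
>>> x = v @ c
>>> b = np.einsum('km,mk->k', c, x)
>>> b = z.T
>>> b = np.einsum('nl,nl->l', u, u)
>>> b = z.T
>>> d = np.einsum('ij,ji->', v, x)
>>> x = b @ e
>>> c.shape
(3, 3)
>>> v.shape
(3, 3)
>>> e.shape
(19, 3)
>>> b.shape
(3, 19)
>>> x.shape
(3, 3)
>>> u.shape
(2, 3)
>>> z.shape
(19, 3)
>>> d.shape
()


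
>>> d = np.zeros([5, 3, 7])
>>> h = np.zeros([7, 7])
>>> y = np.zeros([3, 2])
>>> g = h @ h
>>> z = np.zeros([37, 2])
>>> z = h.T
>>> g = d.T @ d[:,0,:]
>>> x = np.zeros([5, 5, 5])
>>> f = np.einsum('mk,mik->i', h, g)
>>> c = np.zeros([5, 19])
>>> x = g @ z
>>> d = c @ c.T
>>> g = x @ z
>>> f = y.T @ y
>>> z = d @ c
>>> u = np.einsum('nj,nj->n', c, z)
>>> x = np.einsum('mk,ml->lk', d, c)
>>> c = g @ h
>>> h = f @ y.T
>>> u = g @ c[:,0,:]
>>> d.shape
(5, 5)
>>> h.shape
(2, 3)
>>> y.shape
(3, 2)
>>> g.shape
(7, 3, 7)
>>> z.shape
(5, 19)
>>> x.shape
(19, 5)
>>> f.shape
(2, 2)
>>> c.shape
(7, 3, 7)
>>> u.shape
(7, 3, 7)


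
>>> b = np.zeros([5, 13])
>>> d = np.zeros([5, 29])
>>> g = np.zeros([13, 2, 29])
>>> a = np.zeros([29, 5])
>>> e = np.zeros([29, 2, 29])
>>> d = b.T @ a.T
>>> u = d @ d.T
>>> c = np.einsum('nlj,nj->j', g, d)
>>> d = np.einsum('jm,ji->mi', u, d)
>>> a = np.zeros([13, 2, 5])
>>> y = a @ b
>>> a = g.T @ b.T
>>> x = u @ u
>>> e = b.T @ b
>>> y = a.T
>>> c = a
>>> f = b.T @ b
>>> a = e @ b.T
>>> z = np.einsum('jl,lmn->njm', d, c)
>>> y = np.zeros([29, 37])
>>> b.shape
(5, 13)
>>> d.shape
(13, 29)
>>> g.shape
(13, 2, 29)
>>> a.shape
(13, 5)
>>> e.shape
(13, 13)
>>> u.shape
(13, 13)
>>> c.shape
(29, 2, 5)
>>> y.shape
(29, 37)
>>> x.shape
(13, 13)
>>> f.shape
(13, 13)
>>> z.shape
(5, 13, 2)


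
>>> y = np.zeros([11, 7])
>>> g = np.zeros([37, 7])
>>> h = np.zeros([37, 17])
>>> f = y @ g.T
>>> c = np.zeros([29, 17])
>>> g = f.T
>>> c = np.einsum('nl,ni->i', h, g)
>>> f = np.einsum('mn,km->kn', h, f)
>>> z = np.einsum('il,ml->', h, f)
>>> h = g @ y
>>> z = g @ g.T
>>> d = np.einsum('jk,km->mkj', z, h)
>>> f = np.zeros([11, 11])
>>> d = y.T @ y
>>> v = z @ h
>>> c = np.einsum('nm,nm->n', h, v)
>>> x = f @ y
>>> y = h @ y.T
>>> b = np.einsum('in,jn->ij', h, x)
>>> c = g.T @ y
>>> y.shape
(37, 11)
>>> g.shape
(37, 11)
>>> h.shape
(37, 7)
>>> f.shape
(11, 11)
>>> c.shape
(11, 11)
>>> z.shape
(37, 37)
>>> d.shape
(7, 7)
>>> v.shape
(37, 7)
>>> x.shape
(11, 7)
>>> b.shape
(37, 11)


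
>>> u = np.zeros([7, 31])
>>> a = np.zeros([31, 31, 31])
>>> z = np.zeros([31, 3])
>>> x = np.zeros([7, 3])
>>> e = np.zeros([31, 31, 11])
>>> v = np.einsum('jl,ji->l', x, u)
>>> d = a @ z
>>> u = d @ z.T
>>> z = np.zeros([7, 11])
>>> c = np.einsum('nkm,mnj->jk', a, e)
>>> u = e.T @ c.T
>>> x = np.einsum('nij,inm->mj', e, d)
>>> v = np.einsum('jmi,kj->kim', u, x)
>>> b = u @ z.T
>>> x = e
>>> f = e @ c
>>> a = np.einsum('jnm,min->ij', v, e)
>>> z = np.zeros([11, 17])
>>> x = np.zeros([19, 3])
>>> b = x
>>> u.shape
(11, 31, 11)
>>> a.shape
(31, 3)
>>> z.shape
(11, 17)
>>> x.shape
(19, 3)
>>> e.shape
(31, 31, 11)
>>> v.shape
(3, 11, 31)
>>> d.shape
(31, 31, 3)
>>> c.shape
(11, 31)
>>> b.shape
(19, 3)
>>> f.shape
(31, 31, 31)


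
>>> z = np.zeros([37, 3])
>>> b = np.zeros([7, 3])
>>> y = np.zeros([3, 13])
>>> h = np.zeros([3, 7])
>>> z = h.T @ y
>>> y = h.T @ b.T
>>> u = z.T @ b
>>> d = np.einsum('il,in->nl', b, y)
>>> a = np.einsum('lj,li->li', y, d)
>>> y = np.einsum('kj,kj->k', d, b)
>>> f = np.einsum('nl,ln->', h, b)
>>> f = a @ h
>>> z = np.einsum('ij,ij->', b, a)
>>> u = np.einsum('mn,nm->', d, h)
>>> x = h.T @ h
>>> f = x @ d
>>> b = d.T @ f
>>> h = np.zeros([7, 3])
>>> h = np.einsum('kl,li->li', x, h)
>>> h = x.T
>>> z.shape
()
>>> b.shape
(3, 3)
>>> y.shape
(7,)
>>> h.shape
(7, 7)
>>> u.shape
()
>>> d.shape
(7, 3)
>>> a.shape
(7, 3)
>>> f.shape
(7, 3)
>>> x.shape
(7, 7)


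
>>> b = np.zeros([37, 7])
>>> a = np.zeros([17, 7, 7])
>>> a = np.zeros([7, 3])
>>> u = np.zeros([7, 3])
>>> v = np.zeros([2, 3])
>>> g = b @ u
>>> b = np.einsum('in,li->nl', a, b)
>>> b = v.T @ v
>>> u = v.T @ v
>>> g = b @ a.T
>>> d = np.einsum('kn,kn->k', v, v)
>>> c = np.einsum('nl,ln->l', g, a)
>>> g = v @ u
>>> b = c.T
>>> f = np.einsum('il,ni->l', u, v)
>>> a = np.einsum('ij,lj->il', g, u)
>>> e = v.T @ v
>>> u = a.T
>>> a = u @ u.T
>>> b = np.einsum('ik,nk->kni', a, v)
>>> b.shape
(3, 2, 3)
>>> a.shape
(3, 3)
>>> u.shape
(3, 2)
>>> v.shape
(2, 3)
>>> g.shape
(2, 3)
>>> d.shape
(2,)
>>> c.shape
(7,)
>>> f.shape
(3,)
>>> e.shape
(3, 3)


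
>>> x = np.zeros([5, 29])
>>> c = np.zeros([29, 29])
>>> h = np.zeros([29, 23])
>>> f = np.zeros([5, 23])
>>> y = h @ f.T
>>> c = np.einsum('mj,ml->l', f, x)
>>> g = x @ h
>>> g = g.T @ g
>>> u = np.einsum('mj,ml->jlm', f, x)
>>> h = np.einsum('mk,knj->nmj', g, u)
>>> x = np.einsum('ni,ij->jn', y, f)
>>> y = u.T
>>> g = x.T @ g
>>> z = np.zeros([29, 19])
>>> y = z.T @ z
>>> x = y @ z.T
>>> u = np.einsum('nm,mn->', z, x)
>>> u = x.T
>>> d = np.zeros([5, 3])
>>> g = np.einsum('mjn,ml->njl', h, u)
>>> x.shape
(19, 29)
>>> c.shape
(29,)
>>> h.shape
(29, 23, 5)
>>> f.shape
(5, 23)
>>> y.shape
(19, 19)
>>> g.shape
(5, 23, 19)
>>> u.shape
(29, 19)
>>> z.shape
(29, 19)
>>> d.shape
(5, 3)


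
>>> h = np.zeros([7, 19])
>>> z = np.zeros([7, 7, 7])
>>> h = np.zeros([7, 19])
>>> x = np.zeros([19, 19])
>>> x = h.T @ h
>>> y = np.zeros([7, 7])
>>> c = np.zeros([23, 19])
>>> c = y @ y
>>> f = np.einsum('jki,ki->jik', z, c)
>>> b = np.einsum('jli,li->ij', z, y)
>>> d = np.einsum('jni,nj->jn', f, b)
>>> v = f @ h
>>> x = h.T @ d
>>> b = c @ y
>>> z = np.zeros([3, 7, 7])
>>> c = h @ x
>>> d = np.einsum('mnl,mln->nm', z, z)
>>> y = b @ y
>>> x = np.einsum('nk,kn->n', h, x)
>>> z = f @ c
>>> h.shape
(7, 19)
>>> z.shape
(7, 7, 7)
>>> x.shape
(7,)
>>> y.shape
(7, 7)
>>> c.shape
(7, 7)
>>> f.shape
(7, 7, 7)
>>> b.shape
(7, 7)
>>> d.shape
(7, 3)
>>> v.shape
(7, 7, 19)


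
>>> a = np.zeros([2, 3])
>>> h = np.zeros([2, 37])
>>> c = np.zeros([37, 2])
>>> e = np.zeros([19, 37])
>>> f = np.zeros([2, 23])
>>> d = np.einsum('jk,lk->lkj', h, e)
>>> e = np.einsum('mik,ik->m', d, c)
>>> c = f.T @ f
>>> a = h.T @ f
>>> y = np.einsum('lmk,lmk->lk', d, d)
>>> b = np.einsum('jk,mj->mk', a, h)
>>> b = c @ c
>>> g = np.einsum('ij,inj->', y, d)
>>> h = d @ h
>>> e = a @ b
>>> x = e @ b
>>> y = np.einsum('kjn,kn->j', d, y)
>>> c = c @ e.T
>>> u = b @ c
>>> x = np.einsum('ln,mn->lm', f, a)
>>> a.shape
(37, 23)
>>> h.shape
(19, 37, 37)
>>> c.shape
(23, 37)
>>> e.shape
(37, 23)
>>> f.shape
(2, 23)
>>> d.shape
(19, 37, 2)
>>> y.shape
(37,)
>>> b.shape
(23, 23)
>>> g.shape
()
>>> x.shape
(2, 37)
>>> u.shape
(23, 37)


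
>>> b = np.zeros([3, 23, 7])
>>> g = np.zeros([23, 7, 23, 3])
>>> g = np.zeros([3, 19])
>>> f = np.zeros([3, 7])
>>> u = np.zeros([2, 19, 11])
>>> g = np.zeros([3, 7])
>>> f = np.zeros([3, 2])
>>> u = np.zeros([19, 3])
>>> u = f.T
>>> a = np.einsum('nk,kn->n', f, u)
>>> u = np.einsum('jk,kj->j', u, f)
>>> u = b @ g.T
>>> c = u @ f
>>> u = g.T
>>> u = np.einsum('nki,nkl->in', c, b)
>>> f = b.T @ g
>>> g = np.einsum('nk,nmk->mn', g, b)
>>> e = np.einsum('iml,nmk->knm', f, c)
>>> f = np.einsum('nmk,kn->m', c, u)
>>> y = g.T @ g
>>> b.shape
(3, 23, 7)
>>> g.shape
(23, 3)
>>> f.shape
(23,)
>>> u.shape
(2, 3)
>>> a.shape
(3,)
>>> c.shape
(3, 23, 2)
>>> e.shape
(2, 3, 23)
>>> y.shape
(3, 3)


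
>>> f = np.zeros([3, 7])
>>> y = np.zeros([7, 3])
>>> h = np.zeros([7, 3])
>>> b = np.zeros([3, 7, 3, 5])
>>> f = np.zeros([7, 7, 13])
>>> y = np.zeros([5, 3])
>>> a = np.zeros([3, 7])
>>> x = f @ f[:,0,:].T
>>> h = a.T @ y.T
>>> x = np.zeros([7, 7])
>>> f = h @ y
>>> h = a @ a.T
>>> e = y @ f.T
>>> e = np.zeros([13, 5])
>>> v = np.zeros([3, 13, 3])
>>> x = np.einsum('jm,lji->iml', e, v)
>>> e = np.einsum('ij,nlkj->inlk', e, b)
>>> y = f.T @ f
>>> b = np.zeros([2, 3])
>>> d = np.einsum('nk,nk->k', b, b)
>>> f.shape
(7, 3)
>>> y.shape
(3, 3)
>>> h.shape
(3, 3)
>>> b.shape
(2, 3)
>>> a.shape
(3, 7)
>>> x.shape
(3, 5, 3)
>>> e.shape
(13, 3, 7, 3)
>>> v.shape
(3, 13, 3)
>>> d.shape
(3,)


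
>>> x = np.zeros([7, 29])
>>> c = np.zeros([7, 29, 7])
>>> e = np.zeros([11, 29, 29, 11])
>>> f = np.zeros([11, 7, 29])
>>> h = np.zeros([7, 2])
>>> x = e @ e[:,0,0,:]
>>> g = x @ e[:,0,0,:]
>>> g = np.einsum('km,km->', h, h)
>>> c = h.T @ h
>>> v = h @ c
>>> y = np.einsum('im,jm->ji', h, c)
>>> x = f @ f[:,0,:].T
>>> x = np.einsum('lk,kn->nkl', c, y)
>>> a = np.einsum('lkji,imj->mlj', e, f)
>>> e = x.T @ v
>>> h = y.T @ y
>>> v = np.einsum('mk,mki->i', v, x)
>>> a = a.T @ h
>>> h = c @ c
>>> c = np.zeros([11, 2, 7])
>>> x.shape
(7, 2, 2)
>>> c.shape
(11, 2, 7)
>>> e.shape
(2, 2, 2)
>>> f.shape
(11, 7, 29)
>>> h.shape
(2, 2)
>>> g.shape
()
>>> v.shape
(2,)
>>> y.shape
(2, 7)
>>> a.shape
(29, 11, 7)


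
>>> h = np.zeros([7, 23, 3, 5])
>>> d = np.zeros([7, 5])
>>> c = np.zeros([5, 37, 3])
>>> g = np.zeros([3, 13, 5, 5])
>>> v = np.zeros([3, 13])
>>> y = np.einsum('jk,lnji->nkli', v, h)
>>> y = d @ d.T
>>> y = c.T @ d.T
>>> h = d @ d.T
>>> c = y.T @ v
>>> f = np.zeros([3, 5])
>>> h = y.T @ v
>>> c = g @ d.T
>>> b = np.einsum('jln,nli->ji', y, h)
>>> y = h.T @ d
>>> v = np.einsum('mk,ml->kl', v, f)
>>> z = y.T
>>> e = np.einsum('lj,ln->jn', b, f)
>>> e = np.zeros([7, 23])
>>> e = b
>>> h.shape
(7, 37, 13)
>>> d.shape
(7, 5)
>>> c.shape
(3, 13, 5, 7)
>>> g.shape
(3, 13, 5, 5)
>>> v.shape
(13, 5)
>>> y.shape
(13, 37, 5)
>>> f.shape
(3, 5)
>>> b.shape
(3, 13)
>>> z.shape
(5, 37, 13)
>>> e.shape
(3, 13)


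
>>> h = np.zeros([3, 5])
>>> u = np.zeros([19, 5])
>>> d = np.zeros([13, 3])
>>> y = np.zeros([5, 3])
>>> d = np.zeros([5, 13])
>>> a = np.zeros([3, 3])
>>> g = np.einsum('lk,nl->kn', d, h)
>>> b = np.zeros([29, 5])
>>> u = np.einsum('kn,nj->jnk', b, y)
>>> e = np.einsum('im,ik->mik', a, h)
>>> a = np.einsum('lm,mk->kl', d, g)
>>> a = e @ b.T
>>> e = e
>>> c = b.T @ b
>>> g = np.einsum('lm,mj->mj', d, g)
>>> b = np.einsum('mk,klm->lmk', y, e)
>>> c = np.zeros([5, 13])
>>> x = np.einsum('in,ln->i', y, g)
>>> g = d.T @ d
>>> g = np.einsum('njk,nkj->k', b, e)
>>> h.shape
(3, 5)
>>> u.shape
(3, 5, 29)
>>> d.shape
(5, 13)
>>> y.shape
(5, 3)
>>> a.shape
(3, 3, 29)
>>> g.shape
(3,)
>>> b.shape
(3, 5, 3)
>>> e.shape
(3, 3, 5)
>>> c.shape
(5, 13)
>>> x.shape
(5,)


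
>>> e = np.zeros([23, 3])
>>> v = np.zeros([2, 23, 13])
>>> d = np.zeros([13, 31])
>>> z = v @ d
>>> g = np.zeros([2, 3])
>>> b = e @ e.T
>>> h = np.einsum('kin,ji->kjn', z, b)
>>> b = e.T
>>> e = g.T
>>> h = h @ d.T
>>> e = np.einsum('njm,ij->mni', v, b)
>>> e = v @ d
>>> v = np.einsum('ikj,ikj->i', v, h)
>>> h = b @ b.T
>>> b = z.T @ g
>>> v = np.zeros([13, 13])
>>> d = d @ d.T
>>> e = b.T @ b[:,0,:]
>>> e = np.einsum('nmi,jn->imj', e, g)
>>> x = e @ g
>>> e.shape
(3, 23, 2)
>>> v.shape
(13, 13)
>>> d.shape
(13, 13)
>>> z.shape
(2, 23, 31)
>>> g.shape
(2, 3)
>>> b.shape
(31, 23, 3)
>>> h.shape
(3, 3)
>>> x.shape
(3, 23, 3)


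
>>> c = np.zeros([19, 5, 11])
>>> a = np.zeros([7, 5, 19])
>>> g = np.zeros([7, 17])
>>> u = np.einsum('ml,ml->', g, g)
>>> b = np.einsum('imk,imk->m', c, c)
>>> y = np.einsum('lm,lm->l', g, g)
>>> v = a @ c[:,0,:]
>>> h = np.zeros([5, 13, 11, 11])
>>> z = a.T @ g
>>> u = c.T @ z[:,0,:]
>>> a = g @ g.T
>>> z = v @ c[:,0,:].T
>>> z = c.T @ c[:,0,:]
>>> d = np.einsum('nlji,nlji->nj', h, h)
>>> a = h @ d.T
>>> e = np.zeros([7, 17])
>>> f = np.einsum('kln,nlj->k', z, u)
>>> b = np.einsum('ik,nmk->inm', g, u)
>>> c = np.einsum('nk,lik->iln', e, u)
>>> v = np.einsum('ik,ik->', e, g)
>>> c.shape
(5, 11, 7)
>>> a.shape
(5, 13, 11, 5)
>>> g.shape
(7, 17)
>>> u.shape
(11, 5, 17)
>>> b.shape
(7, 11, 5)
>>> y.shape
(7,)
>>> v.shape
()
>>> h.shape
(5, 13, 11, 11)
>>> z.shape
(11, 5, 11)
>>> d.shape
(5, 11)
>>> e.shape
(7, 17)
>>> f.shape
(11,)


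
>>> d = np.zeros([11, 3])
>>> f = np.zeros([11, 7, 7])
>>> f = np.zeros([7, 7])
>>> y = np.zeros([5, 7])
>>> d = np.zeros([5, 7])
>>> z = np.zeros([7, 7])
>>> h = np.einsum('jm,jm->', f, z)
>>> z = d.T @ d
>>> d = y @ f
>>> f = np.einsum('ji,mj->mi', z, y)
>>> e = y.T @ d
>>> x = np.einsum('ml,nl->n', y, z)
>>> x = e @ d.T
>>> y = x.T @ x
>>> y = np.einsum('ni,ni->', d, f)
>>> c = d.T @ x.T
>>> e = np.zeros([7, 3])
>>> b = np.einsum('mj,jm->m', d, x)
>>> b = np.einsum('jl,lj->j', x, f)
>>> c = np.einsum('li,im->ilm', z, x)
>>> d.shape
(5, 7)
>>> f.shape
(5, 7)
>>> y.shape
()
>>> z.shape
(7, 7)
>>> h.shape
()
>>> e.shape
(7, 3)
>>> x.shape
(7, 5)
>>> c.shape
(7, 7, 5)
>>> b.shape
(7,)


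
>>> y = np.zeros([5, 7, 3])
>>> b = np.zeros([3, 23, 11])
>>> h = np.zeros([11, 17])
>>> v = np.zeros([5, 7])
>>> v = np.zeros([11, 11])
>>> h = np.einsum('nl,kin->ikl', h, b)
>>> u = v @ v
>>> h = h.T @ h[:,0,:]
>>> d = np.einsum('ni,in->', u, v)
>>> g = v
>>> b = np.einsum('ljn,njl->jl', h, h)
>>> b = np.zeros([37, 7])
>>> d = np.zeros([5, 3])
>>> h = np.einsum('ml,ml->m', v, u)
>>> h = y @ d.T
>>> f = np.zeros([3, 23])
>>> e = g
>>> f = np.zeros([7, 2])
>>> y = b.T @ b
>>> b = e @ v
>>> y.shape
(7, 7)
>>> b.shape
(11, 11)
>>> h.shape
(5, 7, 5)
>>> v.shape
(11, 11)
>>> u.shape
(11, 11)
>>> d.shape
(5, 3)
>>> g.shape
(11, 11)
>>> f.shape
(7, 2)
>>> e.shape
(11, 11)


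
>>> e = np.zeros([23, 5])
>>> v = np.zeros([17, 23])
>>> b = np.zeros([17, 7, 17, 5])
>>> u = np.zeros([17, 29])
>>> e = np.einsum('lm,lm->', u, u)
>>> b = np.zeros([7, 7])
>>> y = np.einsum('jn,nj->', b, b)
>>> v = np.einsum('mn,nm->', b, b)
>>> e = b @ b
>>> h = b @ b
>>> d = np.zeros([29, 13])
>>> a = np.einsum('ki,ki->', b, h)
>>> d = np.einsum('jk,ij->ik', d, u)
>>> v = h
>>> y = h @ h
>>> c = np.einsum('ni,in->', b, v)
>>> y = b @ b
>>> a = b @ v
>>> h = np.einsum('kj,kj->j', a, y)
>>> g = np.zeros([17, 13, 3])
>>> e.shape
(7, 7)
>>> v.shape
(7, 7)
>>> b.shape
(7, 7)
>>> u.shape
(17, 29)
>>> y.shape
(7, 7)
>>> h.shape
(7,)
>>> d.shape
(17, 13)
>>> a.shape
(7, 7)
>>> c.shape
()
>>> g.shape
(17, 13, 3)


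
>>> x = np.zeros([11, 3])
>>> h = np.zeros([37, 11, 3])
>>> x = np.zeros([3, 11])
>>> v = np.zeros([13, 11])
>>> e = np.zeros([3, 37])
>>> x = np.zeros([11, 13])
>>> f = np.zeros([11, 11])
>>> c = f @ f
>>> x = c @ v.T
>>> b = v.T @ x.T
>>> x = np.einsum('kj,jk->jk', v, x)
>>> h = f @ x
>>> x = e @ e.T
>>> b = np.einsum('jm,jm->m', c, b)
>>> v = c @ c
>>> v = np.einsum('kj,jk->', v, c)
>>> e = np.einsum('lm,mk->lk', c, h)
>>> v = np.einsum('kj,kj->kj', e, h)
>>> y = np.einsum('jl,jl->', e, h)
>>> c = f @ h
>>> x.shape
(3, 3)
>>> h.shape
(11, 13)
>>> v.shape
(11, 13)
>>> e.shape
(11, 13)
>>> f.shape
(11, 11)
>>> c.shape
(11, 13)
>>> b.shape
(11,)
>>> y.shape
()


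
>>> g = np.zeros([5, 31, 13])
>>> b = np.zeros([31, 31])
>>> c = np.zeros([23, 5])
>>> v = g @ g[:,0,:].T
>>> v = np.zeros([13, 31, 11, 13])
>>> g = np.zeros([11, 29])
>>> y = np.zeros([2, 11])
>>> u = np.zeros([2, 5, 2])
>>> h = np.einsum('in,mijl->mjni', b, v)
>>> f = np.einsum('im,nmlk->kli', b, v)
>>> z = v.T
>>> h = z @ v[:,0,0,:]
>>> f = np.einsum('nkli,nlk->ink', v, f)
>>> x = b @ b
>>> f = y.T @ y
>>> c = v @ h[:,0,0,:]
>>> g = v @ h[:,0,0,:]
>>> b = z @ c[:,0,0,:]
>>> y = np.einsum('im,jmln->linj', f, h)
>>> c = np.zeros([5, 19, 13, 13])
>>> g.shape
(13, 31, 11, 13)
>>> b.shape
(13, 11, 31, 13)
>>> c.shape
(5, 19, 13, 13)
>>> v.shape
(13, 31, 11, 13)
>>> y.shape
(31, 11, 13, 13)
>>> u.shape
(2, 5, 2)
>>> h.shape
(13, 11, 31, 13)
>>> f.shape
(11, 11)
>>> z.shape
(13, 11, 31, 13)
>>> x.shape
(31, 31)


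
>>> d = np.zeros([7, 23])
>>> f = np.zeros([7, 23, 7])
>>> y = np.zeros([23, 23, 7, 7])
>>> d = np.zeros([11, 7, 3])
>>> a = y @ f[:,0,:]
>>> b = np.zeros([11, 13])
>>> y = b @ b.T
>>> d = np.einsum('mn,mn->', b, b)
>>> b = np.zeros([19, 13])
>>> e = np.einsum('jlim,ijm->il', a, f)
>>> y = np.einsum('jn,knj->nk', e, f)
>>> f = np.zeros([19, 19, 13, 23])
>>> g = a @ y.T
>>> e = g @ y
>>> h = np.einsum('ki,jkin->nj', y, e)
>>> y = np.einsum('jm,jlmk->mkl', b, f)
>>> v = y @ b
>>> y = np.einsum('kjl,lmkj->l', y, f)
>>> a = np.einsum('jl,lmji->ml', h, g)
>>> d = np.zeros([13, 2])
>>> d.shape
(13, 2)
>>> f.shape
(19, 19, 13, 23)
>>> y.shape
(19,)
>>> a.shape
(23, 23)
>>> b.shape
(19, 13)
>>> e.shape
(23, 23, 7, 7)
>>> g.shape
(23, 23, 7, 23)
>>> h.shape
(7, 23)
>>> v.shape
(13, 23, 13)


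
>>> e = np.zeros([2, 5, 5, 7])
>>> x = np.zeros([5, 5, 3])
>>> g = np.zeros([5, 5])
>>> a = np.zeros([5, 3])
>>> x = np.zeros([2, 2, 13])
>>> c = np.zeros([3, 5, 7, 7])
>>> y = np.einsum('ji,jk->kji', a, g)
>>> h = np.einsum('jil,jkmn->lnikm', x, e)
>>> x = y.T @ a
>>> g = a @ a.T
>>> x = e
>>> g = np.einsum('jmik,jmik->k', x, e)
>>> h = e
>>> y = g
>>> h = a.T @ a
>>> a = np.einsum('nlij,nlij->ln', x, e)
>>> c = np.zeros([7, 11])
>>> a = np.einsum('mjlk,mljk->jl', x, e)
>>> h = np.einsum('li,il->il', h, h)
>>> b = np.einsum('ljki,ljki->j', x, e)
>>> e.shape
(2, 5, 5, 7)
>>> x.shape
(2, 5, 5, 7)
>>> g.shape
(7,)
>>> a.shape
(5, 5)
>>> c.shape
(7, 11)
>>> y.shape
(7,)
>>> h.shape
(3, 3)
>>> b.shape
(5,)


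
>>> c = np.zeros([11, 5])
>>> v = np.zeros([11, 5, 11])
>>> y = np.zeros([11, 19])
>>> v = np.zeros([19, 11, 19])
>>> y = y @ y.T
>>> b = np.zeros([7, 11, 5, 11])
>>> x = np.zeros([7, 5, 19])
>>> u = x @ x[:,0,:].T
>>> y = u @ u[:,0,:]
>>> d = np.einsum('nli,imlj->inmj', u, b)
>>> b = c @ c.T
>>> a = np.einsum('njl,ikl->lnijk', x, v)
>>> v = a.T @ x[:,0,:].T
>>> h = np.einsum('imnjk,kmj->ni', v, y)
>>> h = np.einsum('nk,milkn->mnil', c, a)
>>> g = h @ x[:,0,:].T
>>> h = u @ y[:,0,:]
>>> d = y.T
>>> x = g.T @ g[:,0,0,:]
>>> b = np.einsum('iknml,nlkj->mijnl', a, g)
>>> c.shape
(11, 5)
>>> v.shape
(11, 5, 19, 7, 7)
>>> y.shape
(7, 5, 7)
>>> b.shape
(5, 19, 7, 19, 11)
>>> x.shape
(7, 7, 11, 7)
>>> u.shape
(7, 5, 7)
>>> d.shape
(7, 5, 7)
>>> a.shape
(19, 7, 19, 5, 11)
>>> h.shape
(7, 5, 7)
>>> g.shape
(19, 11, 7, 7)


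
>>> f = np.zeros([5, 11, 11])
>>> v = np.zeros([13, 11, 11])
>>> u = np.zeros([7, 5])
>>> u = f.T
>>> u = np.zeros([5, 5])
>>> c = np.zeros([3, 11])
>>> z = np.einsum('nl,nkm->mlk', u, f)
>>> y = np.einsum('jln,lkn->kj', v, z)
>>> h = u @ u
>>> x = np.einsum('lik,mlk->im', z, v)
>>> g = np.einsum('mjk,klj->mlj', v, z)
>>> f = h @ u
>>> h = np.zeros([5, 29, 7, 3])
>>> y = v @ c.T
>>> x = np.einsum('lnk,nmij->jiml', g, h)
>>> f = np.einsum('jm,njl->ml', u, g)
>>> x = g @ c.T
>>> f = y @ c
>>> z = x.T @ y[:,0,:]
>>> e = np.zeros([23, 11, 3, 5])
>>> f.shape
(13, 11, 11)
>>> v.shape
(13, 11, 11)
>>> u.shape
(5, 5)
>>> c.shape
(3, 11)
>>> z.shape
(3, 5, 3)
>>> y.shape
(13, 11, 3)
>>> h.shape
(5, 29, 7, 3)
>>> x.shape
(13, 5, 3)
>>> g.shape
(13, 5, 11)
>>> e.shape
(23, 11, 3, 5)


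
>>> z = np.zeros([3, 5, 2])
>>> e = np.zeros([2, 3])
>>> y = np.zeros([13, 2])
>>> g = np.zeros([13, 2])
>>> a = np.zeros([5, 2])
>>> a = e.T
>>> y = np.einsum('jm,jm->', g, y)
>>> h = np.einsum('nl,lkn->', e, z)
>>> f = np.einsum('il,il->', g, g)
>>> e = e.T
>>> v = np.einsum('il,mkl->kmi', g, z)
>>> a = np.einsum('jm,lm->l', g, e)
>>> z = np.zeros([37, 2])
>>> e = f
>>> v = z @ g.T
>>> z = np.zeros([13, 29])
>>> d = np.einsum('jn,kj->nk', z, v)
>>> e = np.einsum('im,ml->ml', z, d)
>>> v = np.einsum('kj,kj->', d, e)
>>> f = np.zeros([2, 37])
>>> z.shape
(13, 29)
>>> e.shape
(29, 37)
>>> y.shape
()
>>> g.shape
(13, 2)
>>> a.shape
(3,)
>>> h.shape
()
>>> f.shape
(2, 37)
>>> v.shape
()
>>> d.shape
(29, 37)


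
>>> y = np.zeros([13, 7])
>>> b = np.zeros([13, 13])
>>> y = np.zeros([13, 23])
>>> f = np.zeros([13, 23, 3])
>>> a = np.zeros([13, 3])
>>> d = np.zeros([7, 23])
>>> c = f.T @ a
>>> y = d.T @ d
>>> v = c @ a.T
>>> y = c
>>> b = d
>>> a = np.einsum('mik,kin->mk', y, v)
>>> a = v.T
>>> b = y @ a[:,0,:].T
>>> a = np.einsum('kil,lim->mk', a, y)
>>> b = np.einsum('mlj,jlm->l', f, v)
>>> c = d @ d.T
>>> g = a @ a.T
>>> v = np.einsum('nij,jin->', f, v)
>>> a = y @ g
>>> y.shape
(3, 23, 3)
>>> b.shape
(23,)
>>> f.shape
(13, 23, 3)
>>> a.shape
(3, 23, 3)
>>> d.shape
(7, 23)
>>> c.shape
(7, 7)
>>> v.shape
()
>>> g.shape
(3, 3)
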